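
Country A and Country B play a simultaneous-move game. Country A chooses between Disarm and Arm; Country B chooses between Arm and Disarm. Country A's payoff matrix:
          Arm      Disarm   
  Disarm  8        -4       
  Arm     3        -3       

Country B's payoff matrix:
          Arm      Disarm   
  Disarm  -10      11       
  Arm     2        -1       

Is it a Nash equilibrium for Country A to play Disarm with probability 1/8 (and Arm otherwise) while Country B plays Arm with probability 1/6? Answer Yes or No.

Yes

Check Country B's indifference given Country A's mix p = 1/8:
  payoff from Arm = 1/2; payoff from Disarm = 1/2 — equal.
Check Country A's indifference given Country B's mix q = 1/6:
  payoff from Disarm = -2; payoff from Arm = -2 — equal.
Both players are indifferent, so neither can profitably deviate.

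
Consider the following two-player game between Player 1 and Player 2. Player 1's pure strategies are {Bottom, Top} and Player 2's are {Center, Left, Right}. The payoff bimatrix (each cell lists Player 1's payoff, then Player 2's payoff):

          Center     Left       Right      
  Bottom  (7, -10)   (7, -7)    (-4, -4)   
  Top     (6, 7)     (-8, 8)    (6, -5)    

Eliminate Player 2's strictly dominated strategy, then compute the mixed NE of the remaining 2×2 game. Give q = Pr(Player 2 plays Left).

Player 2's strategy Center is strictly dominated by Left: -7 > -10 and 8 > 7. Eliminate Center.
Player 1's indifference between Bottom and Top determines Player 2's mixing probability q:
  Player 1's payoff from Bottom: q·7 + (1−q)·(-4) = 11q - 4
  Player 1's payoff from Top: q·(-8) + (1−q)·6 = -14q + 6
  11q - 4 = -14q + 6  ⇒  25q = 10  ⇒  q = 2/5.

q = 2/5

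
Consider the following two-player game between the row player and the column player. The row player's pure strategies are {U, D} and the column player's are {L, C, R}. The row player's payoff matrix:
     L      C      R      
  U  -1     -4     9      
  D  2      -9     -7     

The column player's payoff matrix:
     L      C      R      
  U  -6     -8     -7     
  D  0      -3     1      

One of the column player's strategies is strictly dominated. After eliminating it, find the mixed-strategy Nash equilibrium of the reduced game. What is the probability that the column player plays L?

q = 16/19

The column player's strategy C is strictly dominated by L: -6 > -8 and 0 > -3. Eliminate C.
The row player's indifference between U and D determines the column player's mixing probability q:
  the row player's payoff from U: q·(-1) + (1−q)·9 = -10q + 9
  the row player's payoff from D: q·2 + (1−q)·(-7) = 9q - 7
  -10q + 9 = 9q - 7  ⇒  -19q = -16  ⇒  q = 16/19.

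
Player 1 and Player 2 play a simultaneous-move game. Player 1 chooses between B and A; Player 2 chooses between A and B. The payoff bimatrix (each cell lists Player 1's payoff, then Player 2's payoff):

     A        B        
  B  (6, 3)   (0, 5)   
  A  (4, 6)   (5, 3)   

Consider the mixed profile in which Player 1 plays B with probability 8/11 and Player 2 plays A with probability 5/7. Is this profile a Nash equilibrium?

No

Given Player 1's mix p = 8/11, Player 2's payoff from A is 42/11 but from B is 49/11. Player 2 strictly prefers B, so Player 2 would not mix.
So the proposed profile is not a Nash equilibrium.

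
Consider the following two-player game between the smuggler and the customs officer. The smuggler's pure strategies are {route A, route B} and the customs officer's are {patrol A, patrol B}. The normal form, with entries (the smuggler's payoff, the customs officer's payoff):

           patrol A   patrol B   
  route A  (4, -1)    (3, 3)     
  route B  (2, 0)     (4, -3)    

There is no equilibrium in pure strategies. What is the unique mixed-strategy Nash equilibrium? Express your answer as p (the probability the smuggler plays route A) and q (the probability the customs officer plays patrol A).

The customs officer's indifference between patrol A and patrol B determines the smuggler's mixing probability p:
  the customs officer's payoff to patrol A: p·(-1) + (1−p)·0 = -p
  the customs officer's payoff to patrol B: p·3 + (1−p)·(-3) = 6p - 3
  -p = 6p - 3  ⇒  -7p = -3  ⇒  p = 3/7.
For the smuggler to be willing to mix, the smuggler must be indifferent between route A and route B, which pins down the customs officer's mix.
  the smuggler's expected payoff from route A: q·4 + (1−q)·3 = q + 3
  the smuggler's expected payoff from route B: q·2 + (1−q)·4 = -2q + 4
  q + 3 = -2q + 4  ⇒  3q = 1  ⇒  q = 1/3.

p = 3/7, q = 1/3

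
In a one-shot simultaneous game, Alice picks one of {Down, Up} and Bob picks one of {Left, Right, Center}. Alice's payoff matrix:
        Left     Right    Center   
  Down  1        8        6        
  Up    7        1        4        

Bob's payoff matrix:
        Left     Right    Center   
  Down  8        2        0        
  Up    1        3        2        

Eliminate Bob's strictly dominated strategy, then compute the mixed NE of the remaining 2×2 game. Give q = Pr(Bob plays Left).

q = 7/13

Bob's strategy Center is strictly dominated by Right: 2 > 0 and 3 > 2. Eliminate Center.
Set Alice's expected payoff from Down equal to that from Up:
  Alice's payoff to Down: q·1 + (1−q)·8 = -7q + 8
  Alice's payoff to Up: q·7 + (1−q)·1 = 6q + 1
  -7q + 8 = 6q + 1  ⇒  -13q = -7  ⇒  q = 7/13.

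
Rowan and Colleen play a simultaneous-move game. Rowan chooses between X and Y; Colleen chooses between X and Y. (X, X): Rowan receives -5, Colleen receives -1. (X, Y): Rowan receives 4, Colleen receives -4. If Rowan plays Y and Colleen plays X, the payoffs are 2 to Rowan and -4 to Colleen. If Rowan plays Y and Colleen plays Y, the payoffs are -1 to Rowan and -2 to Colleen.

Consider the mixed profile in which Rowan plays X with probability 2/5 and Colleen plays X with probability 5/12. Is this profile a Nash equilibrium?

Check Colleen's indifference given Rowan's mix p = 2/5:
  payoff from X = -14/5; payoff from Y = -14/5 — equal.
Check Rowan's indifference given Colleen's mix q = 5/12:
  payoff from X = 1/4; payoff from Y = 1/4 — equal.
Both players are indifferent, so neither can profitably deviate.

Yes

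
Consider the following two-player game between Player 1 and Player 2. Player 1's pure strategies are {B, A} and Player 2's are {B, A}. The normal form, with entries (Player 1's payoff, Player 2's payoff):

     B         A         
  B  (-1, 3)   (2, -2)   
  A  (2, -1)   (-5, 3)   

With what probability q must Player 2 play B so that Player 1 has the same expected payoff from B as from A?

Set Player 1's expected payoff from B equal to that from A:
  Player 1's payoff from B: q·(-1) + (1−q)·2 = -3q + 2
  Player 1's payoff from A: q·2 + (1−q)·(-5) = 7q - 5
  -3q + 2 = 7q - 5  ⇒  -10q = -7  ⇒  q = 7/10.

q = 7/10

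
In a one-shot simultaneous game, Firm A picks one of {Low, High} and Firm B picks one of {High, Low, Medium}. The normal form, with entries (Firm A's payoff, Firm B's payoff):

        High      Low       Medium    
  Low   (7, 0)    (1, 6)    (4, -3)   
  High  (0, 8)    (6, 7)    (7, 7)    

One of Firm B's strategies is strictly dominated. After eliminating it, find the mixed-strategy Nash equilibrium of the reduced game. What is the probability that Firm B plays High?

q = 5/12

Firm B's strategy Medium is strictly dominated by High: 0 > -3 and 8 > 7. Eliminate Medium.
Firm B's mix must leave Firm A indifferent between Low and High.
  Firm A's payoff from Low: q·7 + (1−q)·1 = 6q + 1
  Firm A's payoff from High: q·0 + (1−q)·6 = -6q + 6
  6q + 1 = -6q + 6  ⇒  12q = 5  ⇒  q = 5/12.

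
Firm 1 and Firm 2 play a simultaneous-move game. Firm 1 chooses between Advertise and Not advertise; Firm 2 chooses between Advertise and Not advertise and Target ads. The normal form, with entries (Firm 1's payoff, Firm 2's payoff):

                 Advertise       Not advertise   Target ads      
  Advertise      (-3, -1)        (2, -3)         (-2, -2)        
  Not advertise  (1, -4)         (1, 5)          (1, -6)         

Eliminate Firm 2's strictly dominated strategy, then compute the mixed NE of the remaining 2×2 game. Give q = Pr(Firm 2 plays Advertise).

q = 1/5

Firm 2's strategy Target ads is strictly dominated by Advertise: -1 > -2 and -4 > -6. Eliminate Target ads.
Firm 1's indifference between Advertise and Not advertise determines Firm 2's mixing probability q:
  Firm 1's payoff to Advertise: q·(-3) + (1−q)·2 = -5q + 2
  Firm 1's payoff to Not advertise: q·1 + (1−q)·1 = 1
  -5q + 2 = 1  ⇒  -5q = -1  ⇒  q = 1/5.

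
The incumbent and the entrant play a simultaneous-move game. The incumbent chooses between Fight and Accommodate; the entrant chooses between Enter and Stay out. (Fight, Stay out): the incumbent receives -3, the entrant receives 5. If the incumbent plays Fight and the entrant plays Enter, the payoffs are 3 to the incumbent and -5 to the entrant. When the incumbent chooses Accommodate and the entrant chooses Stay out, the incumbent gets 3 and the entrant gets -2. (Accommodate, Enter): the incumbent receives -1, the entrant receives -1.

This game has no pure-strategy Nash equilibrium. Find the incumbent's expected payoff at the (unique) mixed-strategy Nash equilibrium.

3/5

In a mixed equilibrium the incumbent is indifferent between Fight and Accommodate; this condition fixes q.
  the incumbent's payoff from Fight: q·3 + (1−q)·(-3) = 6q - 3
  the incumbent's payoff from Accommodate: q·(-1) + (1−q)·3 = -4q + 3
  6q - 3 = -4q + 3  ⇒  10q = 6  ⇒  q = 3/5.
At equilibrium the incumbent is indifferent across rows, so the incumbent's payoff equals the payoff from Fight: (3/5)·3 + (2/5)·(-3) = 3/5.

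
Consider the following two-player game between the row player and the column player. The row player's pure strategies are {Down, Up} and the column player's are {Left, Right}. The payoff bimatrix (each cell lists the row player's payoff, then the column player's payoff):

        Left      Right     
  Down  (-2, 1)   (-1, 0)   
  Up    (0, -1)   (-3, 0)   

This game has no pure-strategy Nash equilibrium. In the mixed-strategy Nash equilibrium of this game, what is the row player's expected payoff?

The row player's indifference between Down and Up determines the column player's mixing probability q:
  the row player's payoff to Down: q·(-2) + (1−q)·(-1) = -q - 1
  the row player's payoff to Up: q·0 + (1−q)·(-3) = 3q - 3
  -q - 1 = 3q - 3  ⇒  -4q = -2  ⇒  q = 1/2.
At equilibrium the row player is indifferent across rows, so the row player's payoff equals the payoff from Down: (1/2)·(-2) + (1/2)·(-1) = -3/2.

-3/2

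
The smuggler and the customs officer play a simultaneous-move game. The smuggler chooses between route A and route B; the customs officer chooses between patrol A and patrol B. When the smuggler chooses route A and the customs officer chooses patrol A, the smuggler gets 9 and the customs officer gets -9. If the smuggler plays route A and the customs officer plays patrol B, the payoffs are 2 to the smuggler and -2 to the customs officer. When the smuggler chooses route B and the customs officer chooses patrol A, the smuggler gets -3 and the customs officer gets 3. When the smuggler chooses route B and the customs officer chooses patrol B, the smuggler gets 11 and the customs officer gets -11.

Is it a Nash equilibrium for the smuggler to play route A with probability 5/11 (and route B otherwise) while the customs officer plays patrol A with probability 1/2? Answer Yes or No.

Given the smuggler's mix p = 5/11, the customs officer's payoff from patrol A is -27/11 but from patrol B is -76/11. The customs officer strictly prefers patrol A, so the customs officer would not mix.
So the proposed profile is not a Nash equilibrium.

No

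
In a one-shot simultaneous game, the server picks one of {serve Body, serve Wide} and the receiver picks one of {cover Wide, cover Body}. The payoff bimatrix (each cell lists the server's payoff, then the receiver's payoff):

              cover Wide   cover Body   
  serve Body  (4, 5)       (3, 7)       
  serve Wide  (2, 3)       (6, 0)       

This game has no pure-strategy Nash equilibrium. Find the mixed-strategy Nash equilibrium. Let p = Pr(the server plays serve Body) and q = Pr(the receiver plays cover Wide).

p = 3/5, q = 3/5

Set the receiver's expected payoff from cover Wide equal to that from cover Body:
  the receiver's payoff from cover Wide: p·5 + (1−p)·3 = 2p + 3
  the receiver's payoff from cover Body: p·7 + (1−p)·0 = 7p
  2p + 3 = 7p  ⇒  -5p = -3  ⇒  p = 3/5.
The receiver's mix must leave the server indifferent between serve Body and serve Wide.
  the server's payoff from serve Body: q·4 + (1−q)·3 = q + 3
  the server's payoff from serve Wide: q·2 + (1−q)·6 = -4q + 6
  q + 3 = -4q + 6  ⇒  5q = 3  ⇒  q = 3/5.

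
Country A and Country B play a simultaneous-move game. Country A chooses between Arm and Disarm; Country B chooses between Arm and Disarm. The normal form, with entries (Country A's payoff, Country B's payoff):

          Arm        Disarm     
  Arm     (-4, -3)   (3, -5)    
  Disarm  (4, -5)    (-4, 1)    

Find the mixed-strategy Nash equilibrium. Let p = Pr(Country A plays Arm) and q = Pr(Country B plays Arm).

p = 3/4, q = 7/15

For Country B to be willing to mix, Country B must be indifferent between Arm and Disarm, which pins down Country A's mix.
  Country B's expected payoff from Arm: p·(-3) + (1−p)·(-5) = 2p - 5
  Country B's expected payoff from Disarm: p·(-5) + (1−p)·1 = -6p + 1
  2p - 5 = -6p + 1  ⇒  8p = 6  ⇒  p = 3/4.
Country B's mix must leave Country A indifferent between Arm and Disarm.
  Country A's payoff to Arm: q·(-4) + (1−q)·3 = -7q + 3
  Country A's payoff to Disarm: q·4 + (1−q)·(-4) = 8q - 4
  -7q + 3 = 8q - 4  ⇒  -15q = -7  ⇒  q = 7/15.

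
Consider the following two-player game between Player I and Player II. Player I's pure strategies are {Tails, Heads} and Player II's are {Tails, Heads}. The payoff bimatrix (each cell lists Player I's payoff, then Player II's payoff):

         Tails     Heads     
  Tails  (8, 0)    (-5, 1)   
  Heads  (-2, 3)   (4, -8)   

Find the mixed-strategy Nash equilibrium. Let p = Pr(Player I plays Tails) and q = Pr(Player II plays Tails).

p = 11/12, q = 9/19

Player I's mix must leave Player II indifferent between Tails and Heads.
  Player II's payoff from Tails: p·0 + (1−p)·3 = -3p + 3
  Player II's payoff from Heads: p·1 + (1−p)·(-8) = 9p - 8
  -3p + 3 = 9p - 8  ⇒  -12p = -11  ⇒  p = 11/12.
Player II's mix must leave Player I indifferent between Tails and Heads.
  Player I's payoff from Tails: q·8 + (1−q)·(-5) = 13q - 5
  Player I's payoff from Heads: q·(-2) + (1−q)·4 = -6q + 4
  13q - 5 = -6q + 4  ⇒  19q = 9  ⇒  q = 9/19.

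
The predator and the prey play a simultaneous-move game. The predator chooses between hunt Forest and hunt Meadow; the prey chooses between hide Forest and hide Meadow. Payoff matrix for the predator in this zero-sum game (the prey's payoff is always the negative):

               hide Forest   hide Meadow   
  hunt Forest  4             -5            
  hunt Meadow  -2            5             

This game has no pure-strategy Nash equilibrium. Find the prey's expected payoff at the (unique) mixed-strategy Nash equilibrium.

-5/8

Set the prey's expected payoff from hide Forest equal to that from hide Meadow:
  the prey's payoff from hide Forest: p·(-4) + (1−p)·2 = -6p + 2
  the prey's payoff from hide Meadow: p·5 + (1−p)·(-5) = 10p - 5
  -6p + 2 = 10p - 5  ⇒  -16p = -7  ⇒  p = 7/16.
At equilibrium the prey is indifferent across columns, so the prey's payoff equals the payoff from hide Forest: (7/16)·(-4) + (9/16)·2 = -5/8.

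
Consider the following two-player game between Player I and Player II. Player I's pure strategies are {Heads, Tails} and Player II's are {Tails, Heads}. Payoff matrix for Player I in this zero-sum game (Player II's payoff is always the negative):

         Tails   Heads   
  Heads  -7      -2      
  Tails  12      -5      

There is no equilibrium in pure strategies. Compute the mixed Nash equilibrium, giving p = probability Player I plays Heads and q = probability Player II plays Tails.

p = 17/22, q = 3/22

In a mixed equilibrium Player II is indifferent between Tails and Heads; this condition fixes p.
  Player II's expected payoff from Tails: p·7 + (1−p)·(-12) = 19p - 12
  Player II's expected payoff from Heads: p·2 + (1−p)·5 = -3p + 5
  19p - 12 = -3p + 5  ⇒  22p = 17  ⇒  p = 17/22.
For Player I to be willing to mix, Player I must be indifferent between Heads and Tails, which pins down Player II's mix.
  Player I's payoff to Heads: q·(-7) + (1−q)·(-2) = -5q - 2
  Player I's payoff to Tails: q·12 + (1−q)·(-5) = 17q - 5
  -5q - 2 = 17q - 5  ⇒  -22q = -3  ⇒  q = 3/22.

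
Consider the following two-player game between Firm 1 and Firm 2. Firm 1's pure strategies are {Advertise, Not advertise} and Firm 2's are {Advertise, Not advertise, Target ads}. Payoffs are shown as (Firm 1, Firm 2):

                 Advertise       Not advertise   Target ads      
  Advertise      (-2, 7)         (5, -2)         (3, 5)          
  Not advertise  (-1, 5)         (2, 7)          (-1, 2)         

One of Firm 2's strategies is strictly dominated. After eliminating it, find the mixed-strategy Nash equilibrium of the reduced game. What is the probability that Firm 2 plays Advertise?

Firm 2's strategy Target ads is strictly dominated by Advertise: 7 > 5 and 5 > 2. Eliminate Target ads.
In a mixed equilibrium Firm 1 is indifferent between Advertise and Not advertise; this condition fixes q.
  Firm 1's payoff from Advertise: q·(-2) + (1−q)·5 = -7q + 5
  Firm 1's payoff from Not advertise: q·(-1) + (1−q)·2 = -3q + 2
  -7q + 5 = -3q + 2  ⇒  -4q = -3  ⇒  q = 3/4.

q = 3/4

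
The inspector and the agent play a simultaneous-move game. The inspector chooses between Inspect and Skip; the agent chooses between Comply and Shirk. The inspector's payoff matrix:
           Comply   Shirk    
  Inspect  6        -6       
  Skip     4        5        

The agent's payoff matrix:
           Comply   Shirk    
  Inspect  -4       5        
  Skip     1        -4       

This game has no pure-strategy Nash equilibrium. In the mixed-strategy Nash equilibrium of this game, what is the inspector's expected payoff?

The inspector's indifference between Inspect and Skip determines the agent's mixing probability q:
  the inspector's expected payoff from Inspect: q·6 + (1−q)·(-6) = 12q - 6
  the inspector's expected payoff from Skip: q·4 + (1−q)·5 = -q + 5
  12q - 6 = -q + 5  ⇒  13q = 11  ⇒  q = 11/13.
At equilibrium the inspector is indifferent across rows, so the inspector's payoff equals the payoff from Inspect: (11/13)·6 + (2/13)·(-6) = 54/13.

54/13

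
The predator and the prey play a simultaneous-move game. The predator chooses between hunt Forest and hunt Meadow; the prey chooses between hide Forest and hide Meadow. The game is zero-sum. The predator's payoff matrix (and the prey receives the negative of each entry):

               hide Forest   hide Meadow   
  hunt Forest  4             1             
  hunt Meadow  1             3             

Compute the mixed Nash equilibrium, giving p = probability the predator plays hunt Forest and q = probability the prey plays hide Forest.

The prey's indifference between hide Forest and hide Meadow determines the predator's mixing probability p:
  the prey's payoff to hide Forest: p·(-4) + (1−p)·(-1) = -3p - 1
  the prey's payoff to hide Meadow: p·(-1) + (1−p)·(-3) = 2p - 3
  -3p - 1 = 2p - 3  ⇒  -5p = -2  ⇒  p = 2/5.
The predator's indifference between hunt Forest and hunt Meadow determines the prey's mixing probability q:
  the predator's payoff from hunt Forest: q·4 + (1−q)·1 = 3q + 1
  the predator's payoff from hunt Meadow: q·1 + (1−q)·3 = -2q + 3
  3q + 1 = -2q + 3  ⇒  5q = 2  ⇒  q = 2/5.

p = 2/5, q = 2/5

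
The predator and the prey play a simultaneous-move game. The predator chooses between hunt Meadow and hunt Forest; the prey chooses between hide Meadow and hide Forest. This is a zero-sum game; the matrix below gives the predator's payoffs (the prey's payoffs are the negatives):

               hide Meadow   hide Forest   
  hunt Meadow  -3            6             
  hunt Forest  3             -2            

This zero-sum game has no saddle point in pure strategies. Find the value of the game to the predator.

Set the predator's expected payoff from hunt Meadow equal to that from hunt Forest:
  the predator's payoff from hunt Meadow: q·(-3) + (1−q)·6 = -9q + 6
  the predator's payoff from hunt Forest: q·3 + (1−q)·(-2) = 5q - 2
  -9q + 6 = 5q - 2  ⇒  -14q = -8  ⇒  q = 4/7.
The value is the predator's expected payoff against this mix (using hunt Meadow): (4/7)·(-3) + (3/7)·6 = 6/7.

v = 6/7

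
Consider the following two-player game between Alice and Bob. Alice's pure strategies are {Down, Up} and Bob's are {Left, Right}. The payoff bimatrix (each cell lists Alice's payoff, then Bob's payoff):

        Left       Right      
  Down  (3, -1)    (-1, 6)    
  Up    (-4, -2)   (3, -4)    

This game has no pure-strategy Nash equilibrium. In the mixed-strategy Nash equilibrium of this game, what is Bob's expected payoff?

For Bob to be willing to mix, Bob must be indifferent between Left and Right, which pins down Alice's mix.
  Bob's payoff to Left: p·(-1) + (1−p)·(-2) = p - 2
  Bob's payoff to Right: p·6 + (1−p)·(-4) = 10p - 4
  p - 2 = 10p - 4  ⇒  -9p = -2  ⇒  p = 2/9.
At equilibrium Bob is indifferent across columns, so Bob's payoff equals the payoff from Left: (2/9)·(-1) + (7/9)·(-2) = -16/9.

-16/9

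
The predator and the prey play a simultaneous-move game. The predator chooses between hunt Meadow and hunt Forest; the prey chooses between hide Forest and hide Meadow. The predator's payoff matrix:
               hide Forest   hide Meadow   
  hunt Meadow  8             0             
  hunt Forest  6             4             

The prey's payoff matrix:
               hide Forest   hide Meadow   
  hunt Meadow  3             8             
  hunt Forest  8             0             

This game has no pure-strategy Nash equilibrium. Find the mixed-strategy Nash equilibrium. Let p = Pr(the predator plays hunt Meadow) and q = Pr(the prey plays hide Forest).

p = 8/13, q = 2/3

For the prey to be willing to mix, the prey must be indifferent between hide Forest and hide Meadow, which pins down the predator's mix.
  the prey's expected payoff from hide Forest: p·3 + (1−p)·8 = -5p + 8
  the prey's expected payoff from hide Meadow: p·8 + (1−p)·0 = 8p
  -5p + 8 = 8p  ⇒  -13p = -8  ⇒  p = 8/13.
Set the predator's expected payoff from hunt Meadow equal to that from hunt Forest:
  the predator's payoff from hunt Meadow: q·8 + (1−q)·0 = 8q
  the predator's payoff from hunt Forest: q·6 + (1−q)·4 = 2q + 4
  8q = 2q + 4  ⇒  6q = 4  ⇒  q = 2/3.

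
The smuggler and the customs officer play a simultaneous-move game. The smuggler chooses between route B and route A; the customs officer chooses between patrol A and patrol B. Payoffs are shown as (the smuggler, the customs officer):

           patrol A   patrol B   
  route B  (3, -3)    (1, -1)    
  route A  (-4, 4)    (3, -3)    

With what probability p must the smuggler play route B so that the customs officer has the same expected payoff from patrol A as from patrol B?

p = 7/9

For the customs officer to be willing to mix, the customs officer must be indifferent between patrol A and patrol B, which pins down the smuggler's mix.
  the customs officer's expected payoff from patrol A: p·(-3) + (1−p)·4 = -7p + 4
  the customs officer's expected payoff from patrol B: p·(-1) + (1−p)·(-3) = 2p - 3
  -7p + 4 = 2p - 3  ⇒  -9p = -7  ⇒  p = 7/9.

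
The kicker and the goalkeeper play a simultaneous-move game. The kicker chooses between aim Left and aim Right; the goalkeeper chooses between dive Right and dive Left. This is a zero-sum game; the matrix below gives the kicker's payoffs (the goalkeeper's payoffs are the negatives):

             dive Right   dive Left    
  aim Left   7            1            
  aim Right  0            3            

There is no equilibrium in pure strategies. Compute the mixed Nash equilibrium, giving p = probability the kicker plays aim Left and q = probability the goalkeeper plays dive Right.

The kicker's mix must leave the goalkeeper indifferent between dive Right and dive Left.
  the goalkeeper's payoff to dive Right: p·(-7) + (1−p)·0 = -7p
  the goalkeeper's payoff to dive Left: p·(-1) + (1−p)·(-3) = 2p - 3
  -7p = 2p - 3  ⇒  -9p = -3  ⇒  p = 1/3.
For the kicker to be willing to mix, the kicker must be indifferent between aim Left and aim Right, which pins down the goalkeeper's mix.
  the kicker's expected payoff from aim Left: q·7 + (1−q)·1 = 6q + 1
  the kicker's expected payoff from aim Right: q·0 + (1−q)·3 = -3q + 3
  6q + 1 = -3q + 3  ⇒  9q = 2  ⇒  q = 2/9.

p = 1/3, q = 2/9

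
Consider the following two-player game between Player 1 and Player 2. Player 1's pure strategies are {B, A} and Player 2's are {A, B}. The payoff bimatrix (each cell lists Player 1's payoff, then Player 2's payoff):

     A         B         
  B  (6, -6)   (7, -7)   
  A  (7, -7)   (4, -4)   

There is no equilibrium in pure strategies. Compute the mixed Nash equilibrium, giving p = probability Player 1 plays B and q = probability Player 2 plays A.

p = 3/4, q = 3/4

In a mixed equilibrium Player 2 is indifferent between A and B; this condition fixes p.
  Player 2's payoff from A: p·(-6) + (1−p)·(-7) = p - 7
  Player 2's payoff from B: p·(-7) + (1−p)·(-4) = -3p - 4
  p - 7 = -3p - 4  ⇒  4p = 3  ⇒  p = 3/4.
In a mixed equilibrium Player 1 is indifferent between B and A; this condition fixes q.
  Player 1's expected payoff from B: q·6 + (1−q)·7 = -q + 7
  Player 1's expected payoff from A: q·7 + (1−q)·4 = 3q + 4
  -q + 7 = 3q + 4  ⇒  -4q = -3  ⇒  q = 3/4.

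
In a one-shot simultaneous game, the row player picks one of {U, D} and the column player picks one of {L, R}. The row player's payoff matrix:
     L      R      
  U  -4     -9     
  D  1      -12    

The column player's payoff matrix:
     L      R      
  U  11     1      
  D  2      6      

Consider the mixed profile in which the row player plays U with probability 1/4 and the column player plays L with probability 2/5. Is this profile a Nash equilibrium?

Given the row player's mix p = 1/4, the column player's payoff from L is 17/4 but from R is 19/4. The column player strictly prefers R, so the column player would not mix.
So the proposed profile is not a Nash equilibrium.

No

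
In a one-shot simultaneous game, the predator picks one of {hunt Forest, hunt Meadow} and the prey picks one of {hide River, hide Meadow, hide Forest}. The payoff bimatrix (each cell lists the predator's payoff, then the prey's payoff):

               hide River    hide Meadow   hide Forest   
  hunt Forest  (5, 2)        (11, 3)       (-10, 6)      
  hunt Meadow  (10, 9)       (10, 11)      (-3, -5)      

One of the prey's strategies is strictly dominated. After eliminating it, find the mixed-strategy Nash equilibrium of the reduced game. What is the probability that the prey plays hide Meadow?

The prey's strategy hide River is strictly dominated by hide Meadow: 3 > 2 and 11 > 9. Eliminate hide River.
Set the predator's expected payoff from hunt Forest equal to that from hunt Meadow:
  the predator's payoff from hunt Forest: q·11 + (1−q)·(-10) = 21q - 10
  the predator's payoff from hunt Meadow: q·10 + (1−q)·(-3) = 13q - 3
  21q - 10 = 13q - 3  ⇒  8q = 7  ⇒  q = 7/8.

q = 7/8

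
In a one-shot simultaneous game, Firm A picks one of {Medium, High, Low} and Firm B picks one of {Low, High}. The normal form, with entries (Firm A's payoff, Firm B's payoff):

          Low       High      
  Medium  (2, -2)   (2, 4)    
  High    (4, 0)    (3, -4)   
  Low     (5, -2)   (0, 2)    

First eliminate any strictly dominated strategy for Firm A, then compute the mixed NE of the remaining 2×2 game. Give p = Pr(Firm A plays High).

Firm A's strategy Medium is strictly dominated by High: 4 > 2 and 3 > 2. Eliminate Medium.
For Firm B to be willing to mix, Firm B must be indifferent between Low and High, which pins down Firm A's mix.
  Firm B's expected payoff from Low: p·0 + (1−p)·(-2) = 2p - 2
  Firm B's expected payoff from High: p·(-4) + (1−p)·2 = -6p + 2
  2p - 2 = -6p + 2  ⇒  8p = 4  ⇒  p = 1/2.

p = 1/2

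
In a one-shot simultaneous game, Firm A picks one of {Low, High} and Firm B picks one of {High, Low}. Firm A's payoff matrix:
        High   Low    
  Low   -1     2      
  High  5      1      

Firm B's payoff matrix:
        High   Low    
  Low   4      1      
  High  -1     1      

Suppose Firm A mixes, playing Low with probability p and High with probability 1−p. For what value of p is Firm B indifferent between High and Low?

Firm B's indifference between High and Low determines Firm A's mixing probability p:
  Firm B's payoff to High: p·4 + (1−p)·(-1) = 5p - 1
  Firm B's payoff to Low: p·1 + (1−p)·1 = 1
  5p - 1 = 1  ⇒  5p = 2  ⇒  p = 2/5.

p = 2/5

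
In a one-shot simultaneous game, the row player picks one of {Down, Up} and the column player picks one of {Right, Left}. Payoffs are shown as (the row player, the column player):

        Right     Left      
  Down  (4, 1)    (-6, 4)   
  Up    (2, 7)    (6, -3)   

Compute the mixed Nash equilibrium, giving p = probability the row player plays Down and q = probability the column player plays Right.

For the column player to be willing to mix, the column player must be indifferent between Right and Left, which pins down the row player's mix.
  the column player's expected payoff from Right: p·1 + (1−p)·7 = -6p + 7
  the column player's expected payoff from Left: p·4 + (1−p)·(-3) = 7p - 3
  -6p + 7 = 7p - 3  ⇒  -13p = -10  ⇒  p = 10/13.
For the row player to be willing to mix, the row player must be indifferent between Down and Up, which pins down the column player's mix.
  the row player's payoff from Down: q·4 + (1−q)·(-6) = 10q - 6
  the row player's payoff from Up: q·2 + (1−q)·6 = -4q + 6
  10q - 6 = -4q + 6  ⇒  14q = 12  ⇒  q = 6/7.

p = 10/13, q = 6/7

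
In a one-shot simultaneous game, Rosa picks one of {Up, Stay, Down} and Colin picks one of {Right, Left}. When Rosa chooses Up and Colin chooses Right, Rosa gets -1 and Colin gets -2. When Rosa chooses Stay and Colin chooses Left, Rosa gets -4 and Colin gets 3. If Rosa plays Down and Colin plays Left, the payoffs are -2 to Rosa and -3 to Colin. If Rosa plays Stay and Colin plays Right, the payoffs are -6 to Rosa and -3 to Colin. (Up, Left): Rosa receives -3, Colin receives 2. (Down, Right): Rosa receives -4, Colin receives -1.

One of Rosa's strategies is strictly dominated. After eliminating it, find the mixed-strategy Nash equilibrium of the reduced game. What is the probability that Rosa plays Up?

p = 1/3

Rosa's strategy Stay is strictly dominated by Down: -4 > -6 and -2 > -4. Eliminate Stay.
For Colin to be willing to mix, Colin must be indifferent between Right and Left, which pins down Rosa's mix.
  Colin's payoff to Right: p·(-2) + (1−p)·(-1) = -p - 1
  Colin's payoff to Left: p·2 + (1−p)·(-3) = 5p - 3
  -p - 1 = 5p - 3  ⇒  -6p = -2  ⇒  p = 1/3.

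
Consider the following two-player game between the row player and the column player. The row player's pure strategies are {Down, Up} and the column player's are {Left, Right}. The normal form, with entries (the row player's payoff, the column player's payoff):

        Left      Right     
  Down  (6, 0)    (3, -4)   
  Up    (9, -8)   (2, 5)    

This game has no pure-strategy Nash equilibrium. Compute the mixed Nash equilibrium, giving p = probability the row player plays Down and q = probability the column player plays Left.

p = 13/17, q = 1/4

For the column player to be willing to mix, the column player must be indifferent between Left and Right, which pins down the row player's mix.
  the column player's payoff from Left: p·0 + (1−p)·(-8) = 8p - 8
  the column player's payoff from Right: p·(-4) + (1−p)·5 = -9p + 5
  8p - 8 = -9p + 5  ⇒  17p = 13  ⇒  p = 13/17.
For the row player to be willing to mix, the row player must be indifferent between Down and Up, which pins down the column player's mix.
  the row player's expected payoff from Down: q·6 + (1−q)·3 = 3q + 3
  the row player's expected payoff from Up: q·9 + (1−q)·2 = 7q + 2
  3q + 3 = 7q + 2  ⇒  -4q = -1  ⇒  q = 1/4.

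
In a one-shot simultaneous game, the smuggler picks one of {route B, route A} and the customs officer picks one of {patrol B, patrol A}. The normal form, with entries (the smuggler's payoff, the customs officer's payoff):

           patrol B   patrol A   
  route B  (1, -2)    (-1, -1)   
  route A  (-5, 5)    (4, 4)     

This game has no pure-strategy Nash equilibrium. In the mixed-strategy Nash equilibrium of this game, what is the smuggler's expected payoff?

For the smuggler to be willing to mix, the smuggler must be indifferent between route B and route A, which pins down the customs officer's mix.
  the smuggler's expected payoff from route B: q·1 + (1−q)·(-1) = 2q - 1
  the smuggler's expected payoff from route A: q·(-5) + (1−q)·4 = -9q + 4
  2q - 1 = -9q + 4  ⇒  11q = 5  ⇒  q = 5/11.
At equilibrium the smuggler is indifferent across rows, so the smuggler's payoff equals the payoff from route B: (5/11)·1 + (6/11)·(-1) = -1/11.

-1/11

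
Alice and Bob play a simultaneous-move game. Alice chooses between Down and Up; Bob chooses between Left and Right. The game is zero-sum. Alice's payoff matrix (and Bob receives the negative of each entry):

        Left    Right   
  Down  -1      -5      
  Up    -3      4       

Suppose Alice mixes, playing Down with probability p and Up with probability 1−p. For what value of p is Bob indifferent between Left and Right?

Alice's mix must leave Bob indifferent between Left and Right.
  Bob's expected payoff from Left: p·1 + (1−p)·3 = -2p + 3
  Bob's expected payoff from Right: p·5 + (1−p)·(-4) = 9p - 4
  -2p + 3 = 9p - 4  ⇒  -11p = -7  ⇒  p = 7/11.

p = 7/11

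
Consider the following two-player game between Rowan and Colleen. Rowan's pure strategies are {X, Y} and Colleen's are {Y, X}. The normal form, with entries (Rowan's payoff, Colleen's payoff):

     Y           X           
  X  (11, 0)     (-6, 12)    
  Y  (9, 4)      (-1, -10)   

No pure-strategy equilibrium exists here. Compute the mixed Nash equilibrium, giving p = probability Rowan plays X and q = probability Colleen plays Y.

Rowan's mix must leave Colleen indifferent between Y and X.
  Colleen's expected payoff from Y: p·0 + (1−p)·4 = -4p + 4
  Colleen's expected payoff from X: p·12 + (1−p)·(-10) = 22p - 10
  -4p + 4 = 22p - 10  ⇒  -26p = -14  ⇒  p = 7/13.
Set Rowan's expected payoff from X equal to that from Y:
  Rowan's expected payoff from X: q·11 + (1−q)·(-6) = 17q - 6
  Rowan's expected payoff from Y: q·9 + (1−q)·(-1) = 10q - 1
  17q - 6 = 10q - 1  ⇒  7q = 5  ⇒  q = 5/7.

p = 7/13, q = 5/7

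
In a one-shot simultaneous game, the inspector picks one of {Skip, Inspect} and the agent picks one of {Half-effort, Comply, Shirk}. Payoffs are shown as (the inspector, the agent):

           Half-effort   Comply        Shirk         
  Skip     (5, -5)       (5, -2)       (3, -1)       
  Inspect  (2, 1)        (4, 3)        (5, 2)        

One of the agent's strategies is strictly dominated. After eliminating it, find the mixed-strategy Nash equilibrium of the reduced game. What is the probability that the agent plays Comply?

q = 2/3

The agent's strategy Half-effort is strictly dominated by Comply: -2 > -5 and 3 > 1. Eliminate Half-effort.
The agent's mix must leave the inspector indifferent between Skip and Inspect.
  the inspector's payoff from Skip: q·5 + (1−q)·3 = 2q + 3
  the inspector's payoff from Inspect: q·4 + (1−q)·5 = -q + 5
  2q + 3 = -q + 5  ⇒  3q = 2  ⇒  q = 2/3.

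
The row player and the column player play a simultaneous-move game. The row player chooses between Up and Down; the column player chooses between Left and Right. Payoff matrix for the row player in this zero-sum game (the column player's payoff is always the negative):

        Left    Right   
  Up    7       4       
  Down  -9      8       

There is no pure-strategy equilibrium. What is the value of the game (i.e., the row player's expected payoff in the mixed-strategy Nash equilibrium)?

v = 23/5

In a mixed equilibrium the row player is indifferent between Up and Down; this condition fixes q.
  the row player's expected payoff from Up: q·7 + (1−q)·4 = 3q + 4
  the row player's expected payoff from Down: q·(-9) + (1−q)·8 = -17q + 8
  3q + 4 = -17q + 8  ⇒  20q = 4  ⇒  q = 1/5.
The value is the row player's expected payoff against this mix (using Up): (1/5)·7 + (4/5)·4 = 23/5.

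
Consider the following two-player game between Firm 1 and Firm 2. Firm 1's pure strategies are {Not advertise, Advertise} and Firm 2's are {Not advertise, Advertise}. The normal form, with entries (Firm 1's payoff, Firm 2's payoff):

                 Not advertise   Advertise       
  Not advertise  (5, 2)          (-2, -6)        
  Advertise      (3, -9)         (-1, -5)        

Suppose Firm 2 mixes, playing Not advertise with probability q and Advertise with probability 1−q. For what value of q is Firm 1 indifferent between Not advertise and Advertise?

Set Firm 1's expected payoff from Not advertise equal to that from Advertise:
  Firm 1's payoff from Not advertise: q·5 + (1−q)·(-2) = 7q - 2
  Firm 1's payoff from Advertise: q·3 + (1−q)·(-1) = 4q - 1
  7q - 2 = 4q - 1  ⇒  3q = 1  ⇒  q = 1/3.

q = 1/3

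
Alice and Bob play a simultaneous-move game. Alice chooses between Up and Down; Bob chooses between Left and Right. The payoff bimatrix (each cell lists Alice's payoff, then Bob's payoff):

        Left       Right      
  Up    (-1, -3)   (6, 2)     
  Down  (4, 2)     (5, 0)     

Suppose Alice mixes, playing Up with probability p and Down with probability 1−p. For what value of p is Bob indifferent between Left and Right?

For Bob to be willing to mix, Bob must be indifferent between Left and Right, which pins down Alice's mix.
  Bob's expected payoff from Left: p·(-3) + (1−p)·2 = -5p + 2
  Bob's expected payoff from Right: p·2 + (1−p)·0 = 2p
  -5p + 2 = 2p  ⇒  -7p = -2  ⇒  p = 2/7.

p = 2/7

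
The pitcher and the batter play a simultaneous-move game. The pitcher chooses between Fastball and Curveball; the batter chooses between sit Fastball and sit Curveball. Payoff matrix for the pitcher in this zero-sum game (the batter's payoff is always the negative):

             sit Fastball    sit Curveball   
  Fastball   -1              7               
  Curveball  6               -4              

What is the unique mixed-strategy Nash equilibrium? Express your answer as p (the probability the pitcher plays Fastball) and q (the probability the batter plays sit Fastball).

p = 5/9, q = 11/18

For the batter to be willing to mix, the batter must be indifferent between sit Fastball and sit Curveball, which pins down the pitcher's mix.
  the batter's expected payoff from sit Fastball: p·1 + (1−p)·(-6) = 7p - 6
  the batter's expected payoff from sit Curveball: p·(-7) + (1−p)·4 = -11p + 4
  7p - 6 = -11p + 4  ⇒  18p = 10  ⇒  p = 5/9.
The batter's mix must leave the pitcher indifferent between Fastball and Curveball.
  the pitcher's expected payoff from Fastball: q·(-1) + (1−q)·7 = -8q + 7
  the pitcher's expected payoff from Curveball: q·6 + (1−q)·(-4) = 10q - 4
  -8q + 7 = 10q - 4  ⇒  -18q = -11  ⇒  q = 11/18.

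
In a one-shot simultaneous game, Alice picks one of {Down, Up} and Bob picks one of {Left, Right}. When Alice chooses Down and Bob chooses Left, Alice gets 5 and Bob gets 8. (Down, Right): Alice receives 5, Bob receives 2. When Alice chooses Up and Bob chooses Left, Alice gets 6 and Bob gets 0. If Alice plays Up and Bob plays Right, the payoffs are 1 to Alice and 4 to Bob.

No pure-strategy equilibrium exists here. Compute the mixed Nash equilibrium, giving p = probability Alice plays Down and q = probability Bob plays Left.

Bob's indifference between Left and Right determines Alice's mixing probability p:
  Bob's payoff from Left: p·8 + (1−p)·0 = 8p
  Bob's payoff from Right: p·2 + (1−p)·4 = -2p + 4
  8p = -2p + 4  ⇒  10p = 4  ⇒  p = 2/5.
Bob's mix must leave Alice indifferent between Down and Up.
  Alice's payoff to Down: q·5 + (1−q)·5 = 5
  Alice's payoff to Up: q·6 + (1−q)·1 = 5q + 1
  5 = 5q + 1  ⇒  -5q = -4  ⇒  q = 4/5.

p = 2/5, q = 4/5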